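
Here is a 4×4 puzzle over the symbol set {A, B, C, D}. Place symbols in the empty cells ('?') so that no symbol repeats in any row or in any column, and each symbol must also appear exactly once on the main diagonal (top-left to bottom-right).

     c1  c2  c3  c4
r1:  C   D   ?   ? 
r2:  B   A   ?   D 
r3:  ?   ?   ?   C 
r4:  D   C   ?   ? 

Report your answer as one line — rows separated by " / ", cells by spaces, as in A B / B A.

C D B A / B A C D / A B D C / D C A B

(r2,c3): row 2 has {A,B,D}; column 3 is empty so far, so it must be C.
(r3,c1): row 3 has {C}; column 1 has {B,C,D}, so it must be A.
(r3,c2): row 3 has {A,C}; column 2 has {A,C,D}, so it must be B.
(r3,c3): row 3 has {A,B,C}; column 3 has {C}; the diagonal has {A,C}, so it must be D.
(r4,c4): row 4 has {C,D}; column 4 has {C,D}; the diagonal has {A,C,D}, so it must be B.
(r1,c4): row 1 has {C,D}; column 4 has {B,C,D}, so it must be A.
(r4,c3): row 4 has {B,C,D}; column 3 has {C,D}, so it must be A.
(r1,c3): row 1 has {A,C,D}; column 3 has {A,C,D}, so it must be B.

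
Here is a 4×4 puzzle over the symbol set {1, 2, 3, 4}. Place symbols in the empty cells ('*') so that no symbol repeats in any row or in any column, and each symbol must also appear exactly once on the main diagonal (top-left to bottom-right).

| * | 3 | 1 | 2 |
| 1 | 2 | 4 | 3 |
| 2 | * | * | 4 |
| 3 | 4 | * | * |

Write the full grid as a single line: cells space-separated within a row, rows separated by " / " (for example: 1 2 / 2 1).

4 3 1 2 / 1 2 4 3 / 2 1 3 4 / 3 4 2 1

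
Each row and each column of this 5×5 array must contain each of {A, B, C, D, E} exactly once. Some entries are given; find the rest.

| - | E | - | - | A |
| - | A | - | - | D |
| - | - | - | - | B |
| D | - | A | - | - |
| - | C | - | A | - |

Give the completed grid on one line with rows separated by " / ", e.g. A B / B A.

C E B D A / E A C B D / A D E C B / D B A E C / B C D A E

(r3,c2): row 3 has {B}; column 2 has {A,C,E}, so it must be D.
(r4,c2): row 4 has {A,D}; column 2 has {A,C,D,E}, so it must be B.
(r5,c5): row 5 has {A,C}; column 5 has {A,B,D}, so it must be E.
(r4,c5): row 4 has {A,B,D}; column 5 has {A,B,D,E}, so it must be C.
(r5,c1): row 5 has {A,C,E}; column 1 has {D}, so it must be B.
(r5,c3): row 5 has {A,B,C,E}; column 3 has {A}, so it must be D.
(r1,c1): row 1 has {A,E}; column 1 has {B,D}, so it must be C.
(r1,c3): row 1 has {A,C,E}; column 3 has {A,D}, so it must be B.
(r1,c4): row 1 has {A,B,C,E}; column 4 has {A}, so it must be D.
(r2,c1): row 2 has {A,D}; column 1 has {B,C,D}, so it must be E.
(r2,c3): row 2 has {A,D,E}; column 3 has {A,B,D}, so it must be C.
(r2,c4): row 2 has {A,C,D,E}; column 4 has {A,D}, so it must be B.
(r3,c1): row 3 has {B,D}; column 1 has {B,C,D,E}, so it must be A.
(r3,c3): row 3 has {A,B,D}; column 3 has {A,B,C,D}, so it must be E.
(r3,c4): row 3 has {A,B,D,E}; column 4 has {A,B,D}, so it must be C.
(r4,c4): row 4 has {A,B,C,D}; column 4 has {A,B,C,D}, so it must be E.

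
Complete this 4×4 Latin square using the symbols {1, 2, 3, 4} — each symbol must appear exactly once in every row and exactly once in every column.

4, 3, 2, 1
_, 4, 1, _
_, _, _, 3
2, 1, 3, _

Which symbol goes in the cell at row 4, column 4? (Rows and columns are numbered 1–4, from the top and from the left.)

4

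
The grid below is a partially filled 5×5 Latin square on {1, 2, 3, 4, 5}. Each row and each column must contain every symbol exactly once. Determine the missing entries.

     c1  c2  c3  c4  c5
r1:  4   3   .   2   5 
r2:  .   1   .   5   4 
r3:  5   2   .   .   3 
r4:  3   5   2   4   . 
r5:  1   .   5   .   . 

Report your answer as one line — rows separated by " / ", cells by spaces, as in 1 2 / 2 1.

(r1,c3): row 1 has {2,3,4,5}; column 3 has {2,5}, so it must be 1.
(r2,c1): row 2 has {1,4,5}; column 1 has {1,3,4,5}, so it must be 2.
(r2,c3): row 2 has {1,2,4,5}; column 3 has {1,2,5}, so it must be 3.
(r3,c3): row 3 has {2,3,5}; column 3 has {1,2,3,5}, so it must be 4.
(r3,c4): row 3 has {2,3,4,5}; column 4 has {2,4,5}, so it must be 1.
(r4,c5): row 4 has {2,3,4,5}; column 5 has {3,4,5}, so it must be 1.
(r5,c2): row 5 has {1,5}; column 2 has {1,2,3,5}, so it must be 4.
(r5,c4): row 5 has {1,4,5}; column 4 has {1,2,4,5}, so it must be 3.
(r5,c5): row 5 has {1,3,4,5}; column 5 has {1,3,4,5}, so it must be 2.

4 3 1 2 5 / 2 1 3 5 4 / 5 2 4 1 3 / 3 5 2 4 1 / 1 4 5 3 2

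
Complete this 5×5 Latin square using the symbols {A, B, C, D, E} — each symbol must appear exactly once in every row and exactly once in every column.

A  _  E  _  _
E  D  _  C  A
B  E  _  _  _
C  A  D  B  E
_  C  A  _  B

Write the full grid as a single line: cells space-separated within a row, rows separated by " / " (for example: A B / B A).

A B E D C / E D B C A / B E C A D / C A D B E / D C A E B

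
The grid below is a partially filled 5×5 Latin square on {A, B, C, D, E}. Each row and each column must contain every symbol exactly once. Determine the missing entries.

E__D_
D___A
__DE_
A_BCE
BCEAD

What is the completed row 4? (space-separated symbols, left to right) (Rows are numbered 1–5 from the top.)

A D B C E

(r2,c3) = C
(r2,c4) = B
(r3,c1) = C
(r3,c5) = B
(r4,c2) = D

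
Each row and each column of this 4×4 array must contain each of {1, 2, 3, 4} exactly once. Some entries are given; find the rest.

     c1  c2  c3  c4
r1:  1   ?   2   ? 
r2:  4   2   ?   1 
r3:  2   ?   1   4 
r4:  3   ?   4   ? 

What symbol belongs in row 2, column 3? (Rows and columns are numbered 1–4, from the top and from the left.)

row 1 has {1,2}; column 4 has {1,4} — only 3 is left for (r1,c4).
row 2 has {1,2,4}; column 3 has {1,2,4} — only 3 is left for (r2,c3).

3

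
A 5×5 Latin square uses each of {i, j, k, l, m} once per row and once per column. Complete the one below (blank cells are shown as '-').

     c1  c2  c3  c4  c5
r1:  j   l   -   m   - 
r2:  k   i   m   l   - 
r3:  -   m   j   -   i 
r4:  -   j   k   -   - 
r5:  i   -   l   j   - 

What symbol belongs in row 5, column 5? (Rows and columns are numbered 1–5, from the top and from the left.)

m

row 1 has {j,l,m}; column 3 has {j,k,l,m} — only i is left for (r1,c3).
row 1 has {i,j,l,m}; column 5 has {i} — only k is left for (r1,c5).
row 2 has {i,k,l,m}; column 5 has {i,k} — only j is left for (r2,c5).
row 3 has {i,j,m}; column 1 has {i,j,k} — only l is left for (r3,c1).
row 3 has {i,j,l,m}; column 4 has {j,l,m} — only k is left for (r3,c4).
row 4 has {j,k}; column 1 has {i,j,k,l} — only m is left for (r4,c1).
row 4 has {j,k,m}; column 4 has {j,k,l,m} — only i is left for (r4,c4).
row 4 has {i,j,k,m}; column 5 has {i,j,k} — only l is left for (r4,c5).
row 5 has {i,j,l}; column 2 has {i,j,l,m} — only k is left for (r5,c2).
row 5 has {i,j,k,l}; column 5 has {i,j,k,l} — only m is left for (r5,c5).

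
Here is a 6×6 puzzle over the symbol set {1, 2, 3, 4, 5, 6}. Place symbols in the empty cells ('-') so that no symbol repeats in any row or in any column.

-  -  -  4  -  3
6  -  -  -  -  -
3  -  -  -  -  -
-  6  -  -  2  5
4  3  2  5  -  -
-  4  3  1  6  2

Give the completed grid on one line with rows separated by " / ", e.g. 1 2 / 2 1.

2 1 6 4 5 3 / 6 5 1 2 3 4 / 3 2 5 6 4 1 / 1 6 4 3 2 5 / 4 3 2 5 1 6 / 5 4 3 1 6 2

(r4,c1) = 1
(r4,c3) = 4
(r4,c4) = 3
(r5,c5) = 1
(r5,c6) = 6
(r6,c1) = 5
(r1,c1) = 2
(r1,c5) = 5
(r2,c4) = 2
(r3,c4) = 6
(r3,c5) = 4
(r3,c6) = 1
(r1,c2) = 1
(r1,c3) = 6
(r2,c2) = 5
(r2,c3) = 1
(r2,c5) = 3
(r2,c6) = 4
(r3,c2) = 2
(r3,c3) = 5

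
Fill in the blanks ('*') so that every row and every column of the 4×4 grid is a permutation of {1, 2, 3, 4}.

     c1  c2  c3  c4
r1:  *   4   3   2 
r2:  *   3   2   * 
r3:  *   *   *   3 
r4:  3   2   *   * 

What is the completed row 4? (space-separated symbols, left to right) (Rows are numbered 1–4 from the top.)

3 2 1 4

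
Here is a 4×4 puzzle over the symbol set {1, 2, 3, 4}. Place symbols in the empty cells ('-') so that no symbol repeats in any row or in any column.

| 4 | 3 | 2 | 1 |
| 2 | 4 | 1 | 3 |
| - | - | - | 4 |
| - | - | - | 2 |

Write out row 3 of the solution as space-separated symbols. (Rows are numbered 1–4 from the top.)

1 2 3 4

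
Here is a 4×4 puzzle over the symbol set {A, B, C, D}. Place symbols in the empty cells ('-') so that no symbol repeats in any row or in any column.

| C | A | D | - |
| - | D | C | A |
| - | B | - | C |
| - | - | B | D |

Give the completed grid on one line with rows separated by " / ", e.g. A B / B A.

C A D B / B D C A / D B A C / A C B D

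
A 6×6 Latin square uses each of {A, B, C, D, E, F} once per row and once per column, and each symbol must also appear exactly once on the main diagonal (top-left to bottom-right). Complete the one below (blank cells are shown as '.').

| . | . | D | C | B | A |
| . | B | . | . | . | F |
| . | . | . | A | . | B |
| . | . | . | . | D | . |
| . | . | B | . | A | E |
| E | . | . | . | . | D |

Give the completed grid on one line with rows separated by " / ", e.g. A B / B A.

F E D C B A / A B E D C F / D F C A E B / B A F E D C / C D B F A E / E C A B F D

(r1,c1) = F
(r1,c2) = E
(r4,c4) = E
(r4,c6) = C
(r2,c4) = D
(r3,c3) = C
(r5,c4) = F
(r6,c4) = B
(r3,c1) = D
(r3,c2) = F
(r3,c5) = E
(r4,c2) = A
(r4,c3) = F
(r5,c1) = C
(r5,c2) = D
(r6,c2) = C
(r6,c3) = A
(r6,c5) = F
(r2,c1) = A
(r2,c3) = E
(r2,c5) = C
(r4,c1) = B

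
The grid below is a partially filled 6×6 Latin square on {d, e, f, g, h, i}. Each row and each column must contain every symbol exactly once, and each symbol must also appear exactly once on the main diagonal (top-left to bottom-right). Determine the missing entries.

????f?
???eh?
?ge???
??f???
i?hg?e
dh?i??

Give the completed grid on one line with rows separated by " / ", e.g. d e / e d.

g e i d f h / f i d e h g / h g e f i d / e d f h g i / i f h g d e / d h g i e f

Cell (r5,c5): row 5 has {e,g,h,i}; column 5 has {f,h}; the diagonal has {e} → d.
Cell (r6,c3): row 6 has {d,h,i}; column 3 has {e,f,h} → g.
Cell (r6,c5): row 6 has {d,g,h,i}; column 5 has {d,f,h} → e.
Cell (r6,c6): row 6 has {d,e,g,h,i}; column 6 has {e}; the diagonal has {d,e} → f.
Cell (r2,c2): row 2 has {e,h}; column 2 has {g,h}; the diagonal has {d,e,f} → i.
Cell (r2,c3): row 2 has {e,h,i}; column 3 has {e,f,g,h} → d.
Cell (r2,c6): row 2 has {d,e,h,i}; column 6 has {e,f} → g.
Cell (r3,c5): row 3 has {e,g}; column 5 has {d,e,f,h} → i.
Cell (r4,c4): row 4 has {f}; column 4 has {e,g,i}; the diagonal has {d,e,f,i} → h.
Cell (r4,c5): row 4 has {f,h}; column 5 has {d,e,f,h,i} → g.
Cell (r5,c2): row 5 has {d,e,g,h,i}; column 2 has {g,h,i} → f.
Cell (r1,c1): row 1 has {f}; column 1 has {d,i}; the diagonal has {d,e,f,h,i} → g.
Cell (r1,c3): row 1 has {f,g}; column 3 has {d,e,f,g,h} → i.
Cell (r1,c4): row 1 has {f,g,i}; column 4 has {e,g,h,i} → d.
Cell (r1,c6): row 1 has {d,f,g,i}; column 6 has {e,f,g} → h.
Cell (r2,c1): row 2 has {d,e,g,h,i}; column 1 has {d,g,i} → f.
Cell (r3,c1): row 3 has {e,g,i}; column 1 has {d,f,g,i} → h.
Cell (r3,c4): row 3 has {e,g,h,i}; column 4 has {d,e,g,h,i} → f.
Cell (r3,c6): row 3 has {e,f,g,h,i}; column 6 has {e,f,g,h} → d.
Cell (r4,c1): row 4 has {f,g,h}; column 1 has {d,f,g,h,i} → e.
Cell (r4,c2): row 4 has {e,f,g,h}; column 2 has {f,g,h,i} → d.
Cell (r4,c6): row 4 has {d,e,f,g,h}; column 6 has {d,e,f,g,h} → i.
Cell (r1,c2): row 1 has {d,f,g,h,i}; column 2 has {d,f,g,h,i} → e.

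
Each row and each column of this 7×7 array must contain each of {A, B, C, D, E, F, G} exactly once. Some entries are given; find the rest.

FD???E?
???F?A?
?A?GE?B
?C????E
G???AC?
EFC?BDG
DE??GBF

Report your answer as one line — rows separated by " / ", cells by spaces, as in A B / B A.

F D G B C E A / B G E F D A C / C A D G E F B / A C B D F G E / G B F E A C D / E F C A B D G / D E A C G B F

(r1,c5) = C
(r1,c7) = A
(r2,c5) = D
(r2,c7) = C
(r3,c1) = C
(r3,c6) = F
(r4,c5) = F
(r4,c6) = G
(r5,c2) = B
(r5,c7) = D
(r6,c4) = A
(r7,c3) = A
(r7,c4) = C
(r1,c4) = B
(r2,c1) = B
(r2,c2) = G
(r2,c3) = E
(r3,c3) = D
(r4,c1) = A
(r4,c3) = B
(r4,c4) = D
(r5,c3) = F
(r5,c4) = E
(r1,c3) = G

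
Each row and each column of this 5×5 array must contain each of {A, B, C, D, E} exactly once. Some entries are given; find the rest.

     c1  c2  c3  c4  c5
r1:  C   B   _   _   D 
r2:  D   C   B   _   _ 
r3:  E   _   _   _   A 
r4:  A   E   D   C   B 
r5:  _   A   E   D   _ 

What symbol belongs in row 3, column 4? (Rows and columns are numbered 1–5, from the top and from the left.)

(r1,c3): row 1 has {B,C,D}; column 3 has {B,D,E}, so it must be A.
(r1,c4): row 1 has {A,B,C,D}; column 4 has {C,D}, so it must be E.
(r2,c4): row 2 has {B,C,D}; column 4 has {C,D,E}, so it must be A.
(r2,c5): row 2 has {A,B,C,D}; column 5 has {A,B,D}, so it must be E.
(r3,c2): row 3 has {A,E}; column 2 has {A,B,C,E}, so it must be D.
(r3,c3): row 3 has {A,D,E}; column 3 has {A,B,D,E}, so it must be C.
(r3,c4): row 3 has {A,C,D,E}; column 4 has {A,C,D,E}, so it must be B.

B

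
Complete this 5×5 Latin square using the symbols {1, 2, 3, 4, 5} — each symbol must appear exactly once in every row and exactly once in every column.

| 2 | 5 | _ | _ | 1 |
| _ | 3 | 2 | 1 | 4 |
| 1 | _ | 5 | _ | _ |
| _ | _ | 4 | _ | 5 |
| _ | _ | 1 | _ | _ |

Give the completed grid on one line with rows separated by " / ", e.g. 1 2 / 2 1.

Cell (r1,c3): row 1 has {1,2,5}; column 3 has {1,2,4,5} → 3.
Cell (r1,c4): row 1 has {1,2,3,5}; column 4 has {1} → 4.
Cell (r2,c1): row 2 has {1,2,3,4}; column 1 has {1,2} → 5.
Cell (r4,c1): row 4 has {4,5}; column 1 has {1,2,5} → 3.
Cell (r4,c4): row 4 has {3,4,5}; column 4 has {1,4} → 2.
Cell (r5,c1): row 5 has {1}; column 1 has {1,2,3,5} → 4.
Cell (r5,c2): row 5 has {1,4}; column 2 has {3,5} → 2.
Cell (r5,c5): row 5 has {1,2,4}; column 5 has {1,4,5} → 3.
Cell (r3,c2): row 3 has {1,5}; column 2 has {2,3,5} → 4.
Cell (r3,c4): row 3 has {1,4,5}; column 4 has {1,2,4} → 3.
Cell (r3,c5): row 3 has {1,3,4,5}; column 5 has {1,3,4,5} → 2.
Cell (r4,c2): row 4 has {2,3,4,5}; column 2 has {2,3,4,5} → 1.
Cell (r5,c4): row 5 has {1,2,3,4}; column 4 has {1,2,3,4} → 5.

2 5 3 4 1 / 5 3 2 1 4 / 1 4 5 3 2 / 3 1 4 2 5 / 4 2 1 5 3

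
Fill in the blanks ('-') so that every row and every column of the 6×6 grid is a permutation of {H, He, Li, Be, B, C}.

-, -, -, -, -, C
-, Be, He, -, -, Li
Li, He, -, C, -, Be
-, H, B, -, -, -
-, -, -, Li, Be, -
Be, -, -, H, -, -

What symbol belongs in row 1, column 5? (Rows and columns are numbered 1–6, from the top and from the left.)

(r2,c4) = B
(r3,c3) = H
(r3,c5) = B
(r4,c6) = He
(r5,c3) = C
(r6,c3) = Li
(r6,c6) = B
(r1,c3) = Be
(r1,c4) = He
(r4,c1) = C
(r4,c4) = Be
(r4,c5) = Li
(r5,c2) = B
(r5,c6) = H
(r6,c2) = C
(r6,c5) = He
(r1,c2) = Li
(r1,c5) = H

H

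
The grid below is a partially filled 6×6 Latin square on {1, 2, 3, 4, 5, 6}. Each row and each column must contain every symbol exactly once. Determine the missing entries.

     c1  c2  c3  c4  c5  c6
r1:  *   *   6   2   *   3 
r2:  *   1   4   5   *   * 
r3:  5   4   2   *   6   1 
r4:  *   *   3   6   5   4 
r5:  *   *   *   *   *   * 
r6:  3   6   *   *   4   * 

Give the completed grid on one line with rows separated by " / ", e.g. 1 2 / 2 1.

4 5 6 2 1 3 / 2 1 4 5 3 6 / 5 4 2 3 6 1 / 1 2 3 6 5 4 / 6 3 1 4 2 5 / 3 6 5 1 4 2

Cell (r1,c2): row 1 has {2,3,6}; column 2 has {1,4,6} → 5.
Cell (r1,c5): row 1 has {2,3,5,6}; column 5 has {4,5,6} → 1.
Cell (r3,c4): row 3 has {1,2,4,5,6}; column 4 has {2,5,6} → 3.
Cell (r4,c2): row 4 has {3,4,5,6}; column 2 has {1,4,5,6} → 2.
Cell (r5,c2): row 5 is empty so far; column 2 has {1,2,4,5,6} → 3.
Cell (r5,c5): row 5 has {3}; column 5 has {1,4,5,6} → 2.
Cell (r6,c4): row 6 has {3,4,6}; column 4 has {2,3,5,6} → 1.
Cell (r1,c1): row 1 has {1,2,3,5,6}; column 1 has {3,5} → 4.
Cell (r2,c5): row 2 has {1,4,5}; column 5 has {1,2,4,5,6} → 3.
Cell (r4,c1): row 4 has {2,3,4,5,6}; column 1 has {3,4,5} → 1.
Cell (r5,c1): row 5 has {2,3}; column 1 has {1,3,4,5} → 6.
Cell (r5,c4): row 5 has {2,3,6}; column 4 has {1,2,3,5,6} → 4.
Cell (r5,c6): row 5 has {2,3,4,6}; column 6 has {1,3,4} → 5.
Cell (r6,c3): row 6 has {1,3,4,6}; column 3 has {2,3,4,6} → 5.
Cell (r6,c6): row 6 has {1,3,4,5,6}; column 6 has {1,3,4,5} → 2.
Cell (r2,c1): row 2 has {1,3,4,5}; column 1 has {1,3,4,5,6} → 2.
Cell (r2,c6): row 2 has {1,2,3,4,5}; column 6 has {1,2,3,4,5} → 6.
Cell (r5,c3): row 5 has {2,3,4,5,6}; column 3 has {2,3,4,5,6} → 1.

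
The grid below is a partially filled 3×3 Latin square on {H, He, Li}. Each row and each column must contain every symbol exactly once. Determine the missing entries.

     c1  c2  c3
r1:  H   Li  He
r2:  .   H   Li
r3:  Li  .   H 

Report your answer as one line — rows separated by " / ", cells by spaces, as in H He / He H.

At row 2, column 1: row 2 has {H,Li}; column 1 has {H,Li}; that leaves He.
At row 3, column 2: row 3 has {H,Li}; column 2 has {H,Li}; that leaves He.

H Li He / He H Li / Li He H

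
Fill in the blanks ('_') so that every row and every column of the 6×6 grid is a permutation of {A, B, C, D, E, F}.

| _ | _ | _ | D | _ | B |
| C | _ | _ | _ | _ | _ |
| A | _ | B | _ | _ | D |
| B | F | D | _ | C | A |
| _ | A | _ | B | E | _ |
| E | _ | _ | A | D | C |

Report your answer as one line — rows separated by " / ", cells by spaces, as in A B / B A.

F C E D A B / C D A F B E / A E B C F D / B F D E C A / D A C B E F / E B F A D C

(r1,c1) = F
(r1,c5) = A
(r3,c5) = F
(r4,c4) = E
(r5,c1) = D
(r5,c6) = F
(r6,c2) = B
(r6,c3) = F
(r2,c4) = F
(r2,c5) = B
(r2,c6) = E
(r3,c4) = C
(r5,c3) = C
(r1,c3) = E
(r2,c2) = D
(r2,c3) = A
(r3,c2) = E
(r1,c2) = C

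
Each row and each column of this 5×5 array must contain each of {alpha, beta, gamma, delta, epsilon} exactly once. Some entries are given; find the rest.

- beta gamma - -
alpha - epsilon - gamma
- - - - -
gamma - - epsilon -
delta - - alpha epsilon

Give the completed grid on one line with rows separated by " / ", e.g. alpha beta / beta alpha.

epsilon beta gamma delta alpha / alpha delta epsilon beta gamma / beta epsilon alpha gamma delta / gamma alpha delta epsilon beta / delta gamma beta alpha epsilon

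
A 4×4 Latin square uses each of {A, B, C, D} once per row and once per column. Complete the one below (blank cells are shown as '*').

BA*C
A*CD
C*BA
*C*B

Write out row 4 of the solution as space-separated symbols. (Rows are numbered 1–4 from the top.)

D C A B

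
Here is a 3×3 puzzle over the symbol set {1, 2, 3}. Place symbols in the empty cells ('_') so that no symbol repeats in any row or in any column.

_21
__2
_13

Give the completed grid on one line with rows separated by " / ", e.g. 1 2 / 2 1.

3 2 1 / 1 3 2 / 2 1 3

(r1,c1) = 3
(r2,c1) = 1
(r2,c2) = 3
(r3,c1) = 2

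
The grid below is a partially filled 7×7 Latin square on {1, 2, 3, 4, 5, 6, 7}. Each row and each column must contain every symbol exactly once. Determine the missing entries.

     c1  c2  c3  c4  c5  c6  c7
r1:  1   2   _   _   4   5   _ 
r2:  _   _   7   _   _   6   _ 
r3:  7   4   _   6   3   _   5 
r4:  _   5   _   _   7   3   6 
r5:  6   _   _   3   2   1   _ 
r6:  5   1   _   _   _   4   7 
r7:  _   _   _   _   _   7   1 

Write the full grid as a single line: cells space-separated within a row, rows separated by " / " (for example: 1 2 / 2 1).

Cell (r1,c4): row 1 has {1,2,4,5}; column 4 has {3,6} → 7.
Cell (r1,c7): row 1 has {1,2,4,5,7}; column 7 has {1,5,6,7} → 3.
Cell (r2,c2): row 2 has {6,7}; column 2 has {1,2,4,5} → 3.
Cell (r3,c6): row 3 has {3,4,5,6,7}; column 6 has {1,3,4,5,6,7} → 2.
Cell (r5,c2): row 5 has {1,2,3,6}; column 2 has {1,2,3,4,5} → 7.
Cell (r5,c7): row 5 has {1,2,3,6,7}; column 7 has {1,3,5,6,7} → 4.
Cell (r6,c4): row 6 has {1,4,5,7}; column 4 has {3,6,7} → 2.
Cell (r6,c5): row 6 has {1,2,4,5,7}; column 5 has {2,3,4,7} → 6.
Cell (r7,c2): row 7 has {1,7}; column 2 has {1,2,3,4,5,7} → 6.
Cell (r7,c5): row 7 has {1,6,7}; column 5 has {2,3,4,6,7} → 5.
Cell (r1,c3): row 1 has {1,2,3,4,5,7}; column 3 has {7} → 6.
Cell (r2,c5): row 2 has {3,6,7}; column 5 has {2,3,4,5,6,7} → 1.
Cell (r2,c7): row 2 has {1,3,6,7}; column 7 has {1,3,4,5,6,7} → 2.
Cell (r3,c3): row 3 has {2,3,4,5,6,7}; column 3 has {6,7} → 1.
Cell (r5,c3): row 5 has {1,2,3,4,6,7}; column 3 has {1,6,7} → 5.
Cell (r6,c3): row 6 has {1,2,4,5,6,7}; column 3 has {1,5,6,7} → 3.
Cell (r7,c4): row 7 has {1,5,6,7}; column 4 has {2,3,6,7} → 4.
Cell (r2,c1): row 2 has {1,2,3,6,7}; column 1 has {1,5,6,7} → 4.
Cell (r2,c4): row 2 has {1,2,3,4,6,7}; column 4 has {2,3,4,6,7} → 5.
Cell (r4,c1): row 4 has {3,5,6,7}; column 1 has {1,4,5,6,7} → 2.
Cell (r4,c3): row 4 has {2,3,5,6,7}; column 3 has {1,3,5,6,7} → 4.
Cell (r4,c4): row 4 has {2,3,4,5,6,7}; column 4 has {2,3,4,5,6,7} → 1.
Cell (r7,c1): row 7 has {1,4,5,6,7}; column 1 has {1,2,4,5,6,7} → 3.
Cell (r7,c3): row 7 has {1,3,4,5,6,7}; column 3 has {1,3,4,5,6,7} → 2.

1 2 6 7 4 5 3 / 4 3 7 5 1 6 2 / 7 4 1 6 3 2 5 / 2 5 4 1 7 3 6 / 6 7 5 3 2 1 4 / 5 1 3 2 6 4 7 / 3 6 2 4 5 7 1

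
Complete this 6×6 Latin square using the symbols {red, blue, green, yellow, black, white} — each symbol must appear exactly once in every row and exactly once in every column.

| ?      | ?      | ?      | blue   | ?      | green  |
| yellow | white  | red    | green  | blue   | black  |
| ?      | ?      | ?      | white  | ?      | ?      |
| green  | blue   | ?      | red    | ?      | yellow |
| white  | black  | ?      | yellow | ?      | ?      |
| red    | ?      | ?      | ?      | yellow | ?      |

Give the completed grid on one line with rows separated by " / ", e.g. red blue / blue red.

black red yellow blue white green / yellow white red green blue black / blue yellow black white green red / green blue white red black yellow / white black green yellow red blue / red green blue black yellow white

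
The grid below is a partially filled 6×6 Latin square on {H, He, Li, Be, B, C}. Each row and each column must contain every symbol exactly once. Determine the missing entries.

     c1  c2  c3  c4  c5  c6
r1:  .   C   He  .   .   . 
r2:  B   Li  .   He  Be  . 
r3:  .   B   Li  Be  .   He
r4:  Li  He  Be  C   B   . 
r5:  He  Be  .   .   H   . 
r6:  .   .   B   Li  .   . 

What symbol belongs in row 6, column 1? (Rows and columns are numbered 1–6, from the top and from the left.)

C

Cell (r1,c5): row 1 has {He,C}; column 5 has {H,Be,B} → Li.
Cell (r3,c5): row 3 has {He,Li,Be,B}; column 5 has {H,Li,Be,B} → C.
Cell (r4,c6): row 4 has {He,Li,Be,B,C}; column 6 has {He} → H.
Cell (r5,c3): row 5 has {H,He,Be}; column 3 has {He,Li,Be,B} → C.
Cell (r5,c4): row 5 has {H,He,Be,C}; column 4 has {He,Li,Be,C} → B.
Cell (r5,c6): row 5 has {H,He,Be,B,C}; column 6 has {H,He} → Li.
Cell (r6,c2): row 6 has {Li,B}; column 2 has {He,Li,Be,B,C} → H.
Cell (r6,c5): row 6 has {H,Li,B}; column 5 has {H,Li,Be,B,C} → He.
Cell (r1,c4): row 1 has {He,Li,C}; column 4 has {He,Li,Be,B,C} → H.
Cell (r2,c3): row 2 has {He,Li,Be,B}; column 3 has {He,Li,Be,B,C} → H.
Cell (r2,c6): row 2 has {H,He,Li,Be,B}; column 6 has {H,He,Li} → C.
Cell (r3,c1): row 3 has {He,Li,Be,B,C}; column 1 has {He,Li,B} → H.
Cell (r6,c6): row 6 has {H,He,Li,B}; column 6 has {H,He,Li,C} → Be.
Cell (r1,c1): row 1 has {H,He,Li,C}; column 1 has {H,He,Li,B} → Be.
Cell (r1,c6): row 1 has {H,He,Li,Be,C}; column 6 has {H,He,Li,Be,C} → B.
Cell (r6,c1): row 6 has {H,He,Li,Be,B}; column 1 has {H,He,Li,Be,B} → C.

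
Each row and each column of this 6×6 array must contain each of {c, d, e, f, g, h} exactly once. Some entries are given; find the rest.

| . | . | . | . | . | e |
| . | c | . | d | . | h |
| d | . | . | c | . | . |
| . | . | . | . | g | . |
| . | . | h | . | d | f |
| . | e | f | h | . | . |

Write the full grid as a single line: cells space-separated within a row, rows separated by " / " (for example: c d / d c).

h d c g f e / f c g d e h / d f e c h g / e h d f g c / c g h e d f / g e f h c d

Cell (r3,c6): row 3 has {c,d}; column 6 has {e,f,h} → g.
Cell (r5,c2): row 5 has {d,f,h}; column 2 has {c,e} → g.
Cell (r5,c4): row 5 has {d,f,g,h}; column 4 has {c,d,h} → e.
Cell (r6,c5): row 6 has {e,f,h}; column 5 has {d,g} → c.
Cell (r6,c6): row 6 has {c,e,f,h}; column 6 has {e,f,g,h} → d.
Cell (r3,c3): row 3 has {c,d,g}; column 3 has {f,h} → e.
Cell (r4,c4): row 4 has {g}; column 4 has {c,d,e,h} → f.
Cell (r4,c6): row 4 has {f,g}; column 6 has {d,e,f,g,h} → c.
Cell (r5,c1): row 5 has {d,e,f,g,h}; column 1 has {d} → c.
Cell (r6,c1): row 6 has {c,d,e,f,h}; column 1 has {c,d} → g.
Cell (r1,c4): row 1 has {e}; column 4 has {c,d,e,f,h} → g.
Cell (r2,c3): row 2 has {c,d,h}; column 3 has {e,f,h} → g.
Cell (r4,c3): row 4 has {c,f,g}; column 3 has {e,f,g,h} → d.
Cell (r1,c3): row 1 has {e,g}; column 3 has {d,e,f,g,h} → c.
Cell (r4,c2): row 4 has {c,d,f,g}; column 2 has {c,e,g} → h.
Cell (r3,c2): row 3 has {c,d,e,g}; column 2 has {c,e,g,h} → f.
Cell (r3,c5): row 3 has {c,d,e,f,g}; column 5 has {c,d,g} → h.
Cell (r4,c1): row 4 has {c,d,f,g,h}; column 1 has {c,d,g} → e.
Cell (r1,c2): row 1 has {c,e,g}; column 2 has {c,e,f,g,h} → d.
Cell (r1,c5): row 1 has {c,d,e,g}; column 5 has {c,d,g,h} → f.
Cell (r2,c1): row 2 has {c,d,g,h}; column 1 has {c,d,e,g} → f.
Cell (r2,c5): row 2 has {c,d,f,g,h}; column 5 has {c,d,f,g,h} → e.
Cell (r1,c1): row 1 has {c,d,e,f,g}; column 1 has {c,d,e,f,g} → h.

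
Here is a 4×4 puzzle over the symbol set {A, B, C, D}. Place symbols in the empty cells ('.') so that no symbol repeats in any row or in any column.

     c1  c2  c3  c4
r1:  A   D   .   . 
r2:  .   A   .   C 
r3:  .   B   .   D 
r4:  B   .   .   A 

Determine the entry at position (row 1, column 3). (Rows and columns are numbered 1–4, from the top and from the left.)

C

(r1,c4) = B
(r2,c1) = D
(r2,c3) = B
(r3,c1) = C
(r3,c3) = A
(r4,c2) = C
(r4,c3) = D
(r1,c3) = C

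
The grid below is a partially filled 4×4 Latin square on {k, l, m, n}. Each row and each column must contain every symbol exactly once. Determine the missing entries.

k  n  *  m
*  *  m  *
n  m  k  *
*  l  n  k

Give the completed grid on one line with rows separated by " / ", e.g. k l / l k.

At row 1, column 3: row 1 has {k,m,n}; column 3 has {k,m,n}; that leaves l.
At row 2, column 1: row 2 has {m}; column 1 has {k,n}; that leaves l.
At row 2, column 2: row 2 has {l,m}; column 2 has {l,m,n}; that leaves k.
At row 2, column 4: row 2 has {k,l,m}; column 4 has {k,m}; that leaves n.
At row 3, column 4: row 3 has {k,m,n}; column 4 has {k,m,n}; that leaves l.
At row 4, column 1: row 4 has {k,l,n}; column 1 has {k,l,n}; that leaves m.

k n l m / l k m n / n m k l / m l n k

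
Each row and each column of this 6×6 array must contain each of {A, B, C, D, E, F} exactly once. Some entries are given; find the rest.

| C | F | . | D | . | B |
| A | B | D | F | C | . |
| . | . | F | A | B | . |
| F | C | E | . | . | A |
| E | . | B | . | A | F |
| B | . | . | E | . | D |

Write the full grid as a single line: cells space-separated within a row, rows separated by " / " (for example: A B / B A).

At row 1, column 3: row 1 has {B,C,D,F}; column 3 has {B,D,E,F}; that leaves A.
At row 1, column 5: row 1 has {A,B,C,D,F}; column 5 has {A,B,C}; that leaves E.
At row 2, column 6: row 2 has {A,B,C,D,F}; column 6 has {A,B,D,F}; that leaves E.
At row 3, column 1: row 3 has {A,B,F}; column 1 has {A,B,C,E,F}; that leaves D.
At row 3, column 2: row 3 has {A,B,D,F}; column 2 has {B,C,F}; that leaves E.
At row 3, column 6: row 3 has {A,B,D,E,F}; column 6 has {A,B,D,E,F}; that leaves C.
At row 4, column 4: row 4 has {A,C,E,F}; column 4 has {A,D,E,F}; that leaves B.
At row 4, column 5: row 4 has {A,B,C,E,F}; column 5 has {A,B,C,E}; that leaves D.
At row 5, column 2: row 5 has {A,B,E,F}; column 2 has {B,C,E,F}; that leaves D.
At row 5, column 4: row 5 has {A,B,D,E,F}; column 4 has {A,B,D,E,F}; that leaves C.
At row 6, column 2: row 6 has {B,D,E}; column 2 has {B,C,D,E,F}; that leaves A.
At row 6, column 3: row 6 has {A,B,D,E}; column 3 has {A,B,D,E,F}; that leaves C.
At row 6, column 5: row 6 has {A,B,C,D,E}; column 5 has {A,B,C,D,E}; that leaves F.

C F A D E B / A B D F C E / D E F A B C / F C E B D A / E D B C A F / B A C E F D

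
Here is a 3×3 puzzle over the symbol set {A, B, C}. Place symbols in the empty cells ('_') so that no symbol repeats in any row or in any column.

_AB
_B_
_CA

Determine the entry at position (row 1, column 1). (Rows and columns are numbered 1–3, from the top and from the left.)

At row 1, column 1: row 1 has {A,B}; column 1 is empty so far; that leaves C.

C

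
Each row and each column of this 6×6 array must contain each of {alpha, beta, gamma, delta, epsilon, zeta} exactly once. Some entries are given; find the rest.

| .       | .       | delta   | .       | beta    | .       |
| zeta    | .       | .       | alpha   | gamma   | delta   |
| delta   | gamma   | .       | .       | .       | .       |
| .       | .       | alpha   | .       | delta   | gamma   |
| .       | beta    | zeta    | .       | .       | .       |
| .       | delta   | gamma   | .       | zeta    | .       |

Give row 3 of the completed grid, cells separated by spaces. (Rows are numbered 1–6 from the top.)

delta gamma epsilon zeta alpha beta

row 2 has {alpha,gamma,delta,zeta}; column 2 has {beta,gamma,delta} — only epsilon is left for (r2,c2).
row 2 has {alpha,gamma,delta,epsilon,zeta}; column 3 has {alpha,gamma,delta,zeta} — only beta is left for (r2,c3).
row 3 has {gamma,delta}; column 3 has {alpha,beta,gamma,delta,zeta} — only epsilon is left for (r3,c3).
row 3 has {gamma,delta,epsilon}; column 5 has {beta,gamma,delta,zeta} — only alpha is left for (r3,c5).
row 4 has {alpha,gamma,delta}; column 2 has {beta,gamma,delta,epsilon} — only zeta is left for (r4,c2).
row 5 has {beta,zeta}; column 5 has {alpha,beta,gamma,delta,zeta} — only epsilon is left for (r5,c5).
row 5 has {beta,epsilon,zeta}; column 6 has {gamma,delta} — only alpha is left for (r5,c6).
row 1 has {beta,delta}; column 2 has {beta,gamma,delta,epsilon,zeta} — only alpha is left for (r1,c2).
row 5 has {alpha,beta,epsilon,zeta}; column 1 has {delta,zeta} — only gamma is left for (r5,c1).
row 5 has {alpha,beta,gamma,epsilon,zeta}; column 4 has {alpha} — only delta is left for (r5,c4).
row 1 has {alpha,beta,delta}; column 1 has {gamma,delta,zeta} — only epsilon is left for (r1,c1).
row 1 has {alpha,beta,delta,epsilon}; column 6 has {alpha,gamma,delta} — only zeta is left for (r1,c6).
row 3 has {alpha,gamma,delta,epsilon}; column 6 has {alpha,gamma,delta,zeta} — only beta is left for (r3,c6).
row 4 has {alpha,gamma,delta,zeta}; column 1 has {gamma,delta,epsilon,zeta} — only beta is left for (r4,c1).
row 4 has {alpha,beta,gamma,delta,zeta}; column 4 has {alpha,delta} — only epsilon is left for (r4,c4).
row 6 has {gamma,delta,zeta}; column 1 has {beta,gamma,delta,epsilon,zeta} — only alpha is left for (r6,c1).
row 6 has {alpha,gamma,delta,zeta}; column 4 has {alpha,delta,epsilon} — only beta is left for (r6,c4).
row 6 has {alpha,beta,gamma,delta,zeta}; column 6 has {alpha,beta,gamma,delta,zeta} — only epsilon is left for (r6,c6).
row 1 has {alpha,beta,delta,epsilon,zeta}; column 4 has {alpha,beta,delta,epsilon} — only gamma is left for (r1,c4).
row 3 has {alpha,beta,gamma,delta,epsilon}; column 4 has {alpha,beta,gamma,delta,epsilon} — only zeta is left for (r3,c4).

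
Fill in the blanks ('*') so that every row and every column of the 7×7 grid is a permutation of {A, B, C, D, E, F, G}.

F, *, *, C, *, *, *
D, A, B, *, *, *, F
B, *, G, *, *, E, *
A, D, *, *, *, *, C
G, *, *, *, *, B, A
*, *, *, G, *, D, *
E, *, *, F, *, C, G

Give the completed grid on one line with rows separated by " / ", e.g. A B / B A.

F G D C B A E / D A B E C G F / B C G A F E D / A D E B G F C / G F C D E B A / C E F G A D B / E B A F D C G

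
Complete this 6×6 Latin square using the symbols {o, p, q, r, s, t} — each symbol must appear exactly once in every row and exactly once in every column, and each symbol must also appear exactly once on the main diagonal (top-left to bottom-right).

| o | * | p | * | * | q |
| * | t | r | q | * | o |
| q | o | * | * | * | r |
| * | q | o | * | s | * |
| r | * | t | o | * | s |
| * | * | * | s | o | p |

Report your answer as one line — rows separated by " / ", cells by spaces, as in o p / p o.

o s p t r q / s t r q p o / q o s p t r / p q o r s t / r p t o q s / t r q s o p

(r2,c5): row 2 has {o,q,r,t}; column 5 has {o,s}, so it must be p.
(r3,c3): row 3 has {o,q,r}; column 3 has {o,p,r,t}; the diagonal has {o,p,t}, so it must be s.
(r3,c5): row 3 has {o,q,r,s}; column 5 has {o,p,s}, so it must be t.
(r4,c4): row 4 has {o,q,s}; column 4 has {o,q,s}; the diagonal has {o,p,s,t}, so it must be r.
(r4,c6): row 4 has {o,q,r,s}; column 6 has {o,p,q,r,s}, so it must be t.
(r5,c2): row 5 has {o,r,s,t}; column 2 has {o,q,t}, so it must be p.
(r5,c5): row 5 has {o,p,r,s,t}; column 5 has {o,p,s,t}; the diagonal has {o,p,r,s,t}, so it must be q.
(r6,c1): row 6 has {o,p,s}; column 1 has {o,q,r}, so it must be t.
(r6,c2): row 6 has {o,p,s,t}; column 2 has {o,p,q,t}, so it must be r.
(r6,c3): row 6 has {o,p,r,s,t}; column 3 has {o,p,r,s,t}, so it must be q.
(r1,c2): row 1 has {o,p,q}; column 2 has {o,p,q,r,t}, so it must be s.
(r1,c4): row 1 has {o,p,q,s}; column 4 has {o,q,r,s}, so it must be t.
(r1,c5): row 1 has {o,p,q,s,t}; column 5 has {o,p,q,s,t}, so it must be r.
(r2,c1): row 2 has {o,p,q,r,t}; column 1 has {o,q,r,t}, so it must be s.
(r3,c4): row 3 has {o,q,r,s,t}; column 4 has {o,q,r,s,t}, so it must be p.
(r4,c1): row 4 has {o,q,r,s,t}; column 1 has {o,q,r,s,t}, so it must be p.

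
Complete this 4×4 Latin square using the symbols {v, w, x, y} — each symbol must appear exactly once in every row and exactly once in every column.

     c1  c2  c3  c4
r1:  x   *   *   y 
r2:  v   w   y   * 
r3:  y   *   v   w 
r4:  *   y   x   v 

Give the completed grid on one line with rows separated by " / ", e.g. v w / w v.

x v w y / v w y x / y x v w / w y x v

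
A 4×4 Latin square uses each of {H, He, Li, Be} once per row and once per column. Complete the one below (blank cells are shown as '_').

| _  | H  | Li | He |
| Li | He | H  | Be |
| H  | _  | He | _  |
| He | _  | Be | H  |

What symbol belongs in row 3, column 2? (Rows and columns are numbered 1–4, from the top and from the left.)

Be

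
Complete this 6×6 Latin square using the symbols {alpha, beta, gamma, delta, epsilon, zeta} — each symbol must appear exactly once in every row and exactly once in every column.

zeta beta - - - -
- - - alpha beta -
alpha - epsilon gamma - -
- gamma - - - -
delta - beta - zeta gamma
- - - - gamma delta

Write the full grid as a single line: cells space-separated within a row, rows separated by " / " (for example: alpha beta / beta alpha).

zeta beta gamma delta epsilon alpha / gamma delta zeta alpha beta epsilon / alpha zeta epsilon gamma delta beta / epsilon gamma delta beta alpha zeta / delta alpha beta epsilon zeta gamma / beta epsilon alpha zeta gamma delta

(r3,c5) = delta
(r5,c4) = epsilon
(r1,c4) = delta
(r3,c2) = zeta
(r3,c6) = beta
(r5,c2) = alpha
(r6,c2) = epsilon
(r2,c2) = delta
(r6,c1) = beta
(r6,c4) = zeta
(r4,c1) = epsilon
(r4,c4) = beta
(r4,c5) = alpha
(r4,c6) = zeta
(r6,c3) = alpha
(r1,c3) = gamma
(r1,c5) = epsilon
(r1,c6) = alpha
(r2,c1) = gamma
(r2,c3) = zeta
(r2,c6) = epsilon
(r4,c3) = delta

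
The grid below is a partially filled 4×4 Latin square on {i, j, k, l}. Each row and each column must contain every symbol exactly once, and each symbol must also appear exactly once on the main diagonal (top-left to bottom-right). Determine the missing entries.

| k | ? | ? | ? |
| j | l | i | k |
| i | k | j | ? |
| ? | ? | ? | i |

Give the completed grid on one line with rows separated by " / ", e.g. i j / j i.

k i l j / j l i k / i k j l / l j k i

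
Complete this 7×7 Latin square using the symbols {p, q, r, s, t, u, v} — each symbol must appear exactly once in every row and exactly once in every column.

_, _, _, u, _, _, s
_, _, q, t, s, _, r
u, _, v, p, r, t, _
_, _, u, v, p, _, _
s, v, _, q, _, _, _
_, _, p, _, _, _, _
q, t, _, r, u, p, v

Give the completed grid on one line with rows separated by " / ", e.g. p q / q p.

(r3,c7): row 3 has {p,r,t,u,v}; column 7 has {r,s,v}, so it must be q.
(r4,c7): row 4 has {p,u,v}; column 7 has {q,r,s,v}, so it must be t.
(r5,c5): row 5 has {q,s,v}; column 5 has {p,r,s,u}, so it must be t.
(r6,c4): row 6 has {p}; column 4 has {p,q,r,t,u,v}, so it must be s.
(r6,c7): row 6 has {p,s}; column 7 has {q,r,s,t,v}, so it must be u.
(r7,c3): row 7 has {p,q,r,t,u,v}; column 3 has {p,q,u,v}, so it must be s.
(r3,c2): row 3 has {p,q,r,t,u,v}; column 2 has {t,v}, so it must be s.
(r4,c1): row 4 has {p,t,u,v}; column 1 has {q,s,u}, so it must be r.
(r4,c2): row 4 has {p,r,t,u,v}; column 2 has {s,t,v}, so it must be q.
(r4,c6): row 4 has {p,q,r,t,u,v}; column 6 has {p,t}, so it must be s.
(r5,c3): row 5 has {q,s,t,v}; column 3 has {p,q,s,u,v}, so it must be r.
(r5,c6): row 5 has {q,r,s,t,v}; column 6 has {p,s,t}, so it must be u.
(r5,c7): row 5 has {q,r,s,t,u,v}; column 7 has {q,r,s,t,u,v}, so it must be p.
(r6,c2): row 6 has {p,s,u}; column 2 has {q,s,t,v}, so it must be r.
(r1,c2): row 1 has {s,u}; column 2 has {q,r,s,t,v}, so it must be p.
(r1,c3): row 1 has {p,s,u}; column 3 has {p,q,r,s,u,v}, so it must be t.
(r2,c2): row 2 has {q,r,s,t}; column 2 has {p,q,r,s,t,v}, so it must be u.
(r2,c6): row 2 has {q,r,s,t,u}; column 6 has {p,s,t,u}, so it must be v.
(r6,c6): row 6 has {p,r,s,u}; column 6 has {p,s,t,u,v}, so it must be q.
(r1,c1): row 1 has {p,s,t,u}; column 1 has {q,r,s,u}, so it must be v.
(r1,c5): row 1 has {p,s,t,u,v}; column 5 has {p,r,s,t,u}, so it must be q.
(r1,c6): row 1 has {p,q,s,t,u,v}; column 6 has {p,q,s,t,u,v}, so it must be r.
(r2,c1): row 2 has {q,r,s,t,u,v}; column 1 has {q,r,s,u,v}, so it must be p.
(r6,c1): row 6 has {p,q,r,s,u}; column 1 has {p,q,r,s,u,v}, so it must be t.
(r6,c5): row 6 has {p,q,r,s,t,u}; column 5 has {p,q,r,s,t,u}, so it must be v.

v p t u q r s / p u q t s v r / u s v p r t q / r q u v p s t / s v r q t u p / t r p s v q u / q t s r u p v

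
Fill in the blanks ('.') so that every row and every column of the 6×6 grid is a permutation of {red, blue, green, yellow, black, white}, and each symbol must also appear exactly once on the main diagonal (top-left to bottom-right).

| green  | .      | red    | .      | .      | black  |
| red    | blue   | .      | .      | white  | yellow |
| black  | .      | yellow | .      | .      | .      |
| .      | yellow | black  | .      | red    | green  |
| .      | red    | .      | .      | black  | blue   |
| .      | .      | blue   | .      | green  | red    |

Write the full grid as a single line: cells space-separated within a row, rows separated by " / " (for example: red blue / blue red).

row 1 has {red,green,black}; column 2 has {red,blue,yellow} — only white is left for (r1,c2).
row 2 has {red,blue,yellow,white}; column 3 has {red,blue,yellow,black} — only green is left for (r2,c3).
row 2 has {red,blue,green,yellow,white}; column 4 is empty so far — only black is left for (r2,c4).
row 3 has {yellow,black}; column 2 has {red,blue,yellow,white} — only green is left for (r3,c2).
row 3 has {green,yellow,black}; column 5 has {red,green,black,white} — only blue is left for (r3,c5).
row 3 has {blue,green,yellow,black}; column 6 has {red,blue,green,yellow,black} — only white is left for (r3,c6).
row 4 has {red,green,yellow,black}; column 4 has {black}; the diagonal has {red,blue,green,yellow,black} — only white is left for (r4,c4).
row 5 has {red,blue,black}; column 3 has {red,blue,green,yellow,black} — only white is left for (r5,c3).
row 6 has {red,blue,green}; column 2 has {red,blue,green,yellow,white} — only black is left for (r6,c2).
row 6 has {red,blue,green,black}; column 4 has {black,white} — only yellow is left for (r6,c4).
row 1 has {red,green,black,white}; column 4 has {yellow,black,white} — only blue is left for (r1,c4).
row 1 has {red,blue,green,black,white}; column 5 has {red,blue,green,black,white} — only yellow is left for (r1,c5).
row 3 has {blue,green,yellow,black,white}; column 4 has {blue,yellow,black,white} — only red is left for (r3,c4).
row 4 has {red,green,yellow,black,white}; column 1 has {red,green,black} — only blue is left for (r4,c1).
row 5 has {red,blue,black,white}; column 1 has {red,blue,green,black} — only yellow is left for (r5,c1).
row 5 has {red,blue,yellow,black,white}; column 4 has {red,blue,yellow,black,white} — only green is left for (r5,c4).
row 6 has {red,blue,green,yellow,black}; column 1 has {red,blue,green,yellow,black} — only white is left for (r6,c1).

green white red blue yellow black / red blue green black white yellow / black green yellow red blue white / blue yellow black white red green / yellow red white green black blue / white black blue yellow green red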